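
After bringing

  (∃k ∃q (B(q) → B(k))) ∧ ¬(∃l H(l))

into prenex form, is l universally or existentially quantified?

Rewrite implications/biconditionals: A → B as ¬A ∨ B.
  (∃k ∃q (¬B(q) ∨ B(k))) ∧ ¬(∃l H(l))
Drive negations inward (¬∀x A ≡ ∃x ¬A, ¬∃x A ≡ ∀x ¬A, De Morgan for ∧/∨):
  (∃k ∃q (¬B(q) ∨ B(k))) ∧ (∀l ¬H(l))
All bound variables are already distinct, so no renaming is needed.
Finally move all quantifiers to the prefix:
  ∃k ∃q ∀l ((¬B(q) ∨ B(k)) ∧ ¬H(l))
The quantifier ∃l sits under an odd number of negations (counting the antecedent side of each →), so it flips to ∀l.

universal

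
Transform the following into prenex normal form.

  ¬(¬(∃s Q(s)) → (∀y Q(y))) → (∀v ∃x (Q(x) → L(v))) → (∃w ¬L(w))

Rewrite implications/biconditionals: A → B as ¬A ∨ B.
  ¬¬(¬¬(∃s Q(s)) ∨ (∀y Q(y))) ∨ ¬(∀v ∃x (¬Q(x) ∨ L(v))) ∨ (∃w ¬L(w))
Move each ¬ inward, flipping quantifiers it crosses:
  (∃s Q(s)) ∨ (∀y Q(y)) ∨ (∃v ∀x (Q(x) ∧ ¬L(v))) ∨ (∃w ¬L(w))
Finally move all quantifiers to the prefix:
  ∃s ∀y ∃v ∀x ∃w (Q(s) ∨ Q(y) ∨ Q(x) ∧ ¬L(v) ∨ ¬L(w))

∃s ∀y ∃v ∀x ∃w (Q(s) ∨ Q(y) ∨ Q(x) ∧ ¬L(v) ∨ ¬L(w))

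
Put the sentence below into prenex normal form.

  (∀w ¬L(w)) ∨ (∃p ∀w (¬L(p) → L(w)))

∀w ∃p ∀c (¬L(w) ∨ L(p) ∨ L(c))

Eliminate → and ↔ using ¬ and ∨.
  (∀w ¬L(w)) ∨ (∃p ∀w (¬¬L(p) ∨ L(w)))
Move each ¬ inward, flipping quantifiers it crosses:
  (∀w ¬L(w)) ∨ (∃p ∀w (L(p) ∨ L(w)))
Rename bound variables to avoid capture: w↦c.
  (∀w ¬L(w)) ∨ (∃p ∀c (L(p) ∨ L(c)))
Extract every quantifier outward, since the variables are now distinct and don't occur free across branches:
  ∀w ∃p ∀c (¬L(w) ∨ L(p) ∨ L(c))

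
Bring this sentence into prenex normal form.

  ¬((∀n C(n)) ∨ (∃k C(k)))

Push ¬ through the quantifiers and connectives to reach negation normal form:
  (∃n ¬C(n)) ∧ (∀k ¬C(k))
All bound variables are already distinct, so no renaming is needed.
Pull the quantifiers to the front (each side's bound variable is not free in the other side):
  ∃n ∀k (¬C(n) ∧ ¬C(k))

∃n ∀k (¬C(n) ∧ ¬C(k))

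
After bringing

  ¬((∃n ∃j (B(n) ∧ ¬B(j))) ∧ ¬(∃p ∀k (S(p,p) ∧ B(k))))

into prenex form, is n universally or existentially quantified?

universal

Drive negations inward (¬∀x A ≡ ∃x ¬A, ¬∃x A ≡ ∀x ¬A, De Morgan for ∧/∨):
  (∀n ∀j (¬B(n) ∨ B(j))) ∨ (∃p ∀k (S(p,p) ∧ B(k)))
Pull the quantifiers to the front (each side's bound variable is not free in the other side):
  ∀n ∀j ∃p ∀k (¬B(n) ∨ B(j) ∨ S(p,p) ∧ B(k))
The quantifier ∃n sits under an odd number of negations, so it flips to ∀n.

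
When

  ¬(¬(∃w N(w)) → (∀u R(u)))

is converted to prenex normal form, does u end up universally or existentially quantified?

existential

Rewrite implications/biconditionals: A → B as ¬A ∨ B.
  ¬(¬¬(∃w N(w)) ∨ (∀u R(u)))
Push ¬ through the quantifiers and connectives to reach negation normal form:
  (∀w ¬N(w)) ∧ (∃u ¬R(u))
All bound variables are already distinct, so no renaming is needed.
Pull the quantifiers to the front (each side's bound variable is not free in the other side):
  ∀w ∃u (¬N(w) ∧ ¬R(u))
The quantifier ∀u sits under an odd number of negations (counting the antecedent side of each →), so it flips to ∃u.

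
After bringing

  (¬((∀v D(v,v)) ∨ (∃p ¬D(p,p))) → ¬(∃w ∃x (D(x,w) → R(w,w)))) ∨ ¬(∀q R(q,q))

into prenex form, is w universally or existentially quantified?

Eliminate → and ↔ using ¬ and ∨.
  ¬¬((∀v D(v,v)) ∨ (∃p ¬D(p,p))) ∨ ¬(∃w ∃x (¬D(x,w) ∨ R(w,w))) ∨ ¬(∀q R(q,q))
Drive negations inward (¬∀x A ≡ ∃x ¬A, ¬∃x A ≡ ∀x ¬A, De Morgan for ∧/∨):
  (∀v D(v,v)) ∨ (∃p ¬D(p,p)) ∨ (∀w ∀x (D(x,w) ∧ ¬R(w,w))) ∨ (∃q ¬R(q,q))
All bound variables are already distinct, so no renaming is needed.
Extract every quantifier outward, since the variables are now distinct and don't occur free across branches:
  ∀v ∃p ∀w ∀x ∃q (D(v,v) ∨ ¬D(p,p) ∨ D(x,w) ∧ ¬R(w,w) ∨ ¬R(q,q))
The quantifier ∃w sits under an odd number of negations (counting the antecedent side of each →), so it flips to ∀w.

universal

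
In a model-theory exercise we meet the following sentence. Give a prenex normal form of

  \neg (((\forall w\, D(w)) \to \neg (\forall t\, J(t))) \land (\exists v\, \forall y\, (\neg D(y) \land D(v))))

Rewrite implications/biconditionals: A → B as ¬A ∨ B.
  \neg ((\neg (\forall w\, D(w)) \lor \neg (\forall t\, J(t))) \land (\exists v\, \forall y\, (\neg D(y) \land D(v))))
Push ¬ through the quantifiers and connectives to reach negation normal form:
  (\forall w\, D(w)) \land (\forall t\, J(t)) \lor (\forall v\, \exists y\, (D(y) \lor \neg D(v)))
Pull the quantifiers to the front (each side's bound variable is not free in the other side):
  \forall w\, \forall t\, \forall v\, \exists y\, (D(w) \land J(t) \lor D(y) \lor \neg D(v))

\forall w\, \forall t\, \forall v\, \exists y\, (D(w) \land J(t) \lor D(y) \lor \neg D(v))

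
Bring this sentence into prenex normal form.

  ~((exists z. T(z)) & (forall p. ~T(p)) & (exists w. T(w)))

Move each ¬ inward, flipping quantifiers it crosses:
  (forall z. ~T(z)) | (exists p. T(p)) | (forall w. ~T(w))
Pull the quantifiers to the front (each side's bound variable is not free in the other side):
  forall z. exists p. forall w. (~T(z) | T(p) | ~T(w))

forall z. exists p. forall w. (~T(z) | T(p) | ~T(w))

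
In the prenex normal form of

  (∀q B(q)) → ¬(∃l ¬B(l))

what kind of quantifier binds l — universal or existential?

Rewrite implications/biconditionals: A → B as ¬A ∨ B.
  ¬(∀q B(q)) ∨ ¬(∃l ¬B(l))
Push ¬ through the quantifiers and connectives to reach negation normal form:
  (∃q ¬B(q)) ∨ (∀l B(l))
Extract every quantifier outward, since the variables are now distinct and don't occur free across branches:
  ∃q ∀l (¬B(q) ∨ B(l))
The quantifier ∃l sits under an odd number of negations (counting the antecedent side of each →), so it flips to ∀l.

universal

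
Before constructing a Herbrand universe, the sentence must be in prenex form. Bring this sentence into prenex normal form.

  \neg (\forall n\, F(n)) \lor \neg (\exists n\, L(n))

\exists n\, \forall q\, (\neg F(n) \lor \neg L(q))

Drive negations inward (¬∀x A ≡ ∃x ¬A, ¬∃x A ≡ ∀x ¬A, De Morgan for ∧/∨):
  (\exists n\, \neg F(n)) \lor (\forall n\, \neg L(n))
Give each quantifier a distinct variable: n↦q.
  (\exists n\, \neg F(n)) \lor (\forall q\, \neg L(q))
Pull the quantifiers to the front (each side's bound variable is not free in the other side):
  \exists n\, \forall q\, (\neg F(n) \lor \neg L(q))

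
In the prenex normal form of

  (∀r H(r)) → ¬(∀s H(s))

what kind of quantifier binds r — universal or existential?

existential

Rewrite implications/biconditionals: A → B as ¬A ∨ B.
  ¬(∀r H(r)) ∨ ¬(∀s H(s))
Move each ¬ inward, flipping quantifiers it crosses:
  (∃r ¬H(r)) ∨ (∃s ¬H(s))
Pull the quantifiers to the front (each side's bound variable is not free in the other side):
  ∃r ∃s (¬H(r) ∨ ¬H(s))
The quantifier ∀r sits under an odd number of negations (counting the antecedent side of each →), so it flips to ∃r.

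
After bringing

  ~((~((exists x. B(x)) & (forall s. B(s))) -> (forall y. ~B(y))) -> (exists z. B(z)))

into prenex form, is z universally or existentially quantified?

universal

First replace A → B with ¬A ∨ B.
  ~(~(~~((exists x. B(x)) & (forall s. B(s))) | (forall y. ~B(y))) | (exists z. B(z)))
Drive negations inward (¬∀x A ≡ ∃x ¬A, ¬∃x A ≡ ∀x ¬A, De Morgan for ∧/∨):
  ((exists x. B(x)) & (forall s. B(s)) | (forall y. ~B(y))) & (forall z. ~B(z))
Pull the quantifiers to the front (each side's bound variable is not free in the other side):
  exists x. forall s. forall y. forall z. ((B(x) & B(s) | ~B(y)) & ~B(z))
The quantifier exists z sits under an odd number of negations (counting the antecedent side of each →), so it flips to forall z.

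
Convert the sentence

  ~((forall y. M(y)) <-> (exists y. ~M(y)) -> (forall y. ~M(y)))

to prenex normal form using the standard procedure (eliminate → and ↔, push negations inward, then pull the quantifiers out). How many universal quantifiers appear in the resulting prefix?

Rewrite implications/biconditionals: A → B as ¬A ∨ B; A ↔ B as (¬A ∨ B) ∧ (¬B ∨ A).
  ~((~(forall y. M(y)) | ~(exists y. ~M(y)) | (forall y. ~M(y))) & (~(~(exists y. ~M(y)) | (forall y. ~M(y))) | (forall y. M(y))))
Push ¬ through the quantifiers and connectives to reach negation normal form:
  (forall y. M(y)) & (exists y. ~M(y)) & (exists y. M(y)) | ((forall y. M(y)) | (forall y. ~M(y))) & (exists y. ~M(y))
Give each quantifier a distinct variable: y↦s, y↦x1, y↦a, y↦w, y↦w1.
  (forall y. M(y)) & (exists s. ~M(s)) & (exists x1. M(x1)) | ((forall a. M(a)) | (forall w. ~M(w))) & (exists w1. ~M(w1))
Pull the quantifiers to the front (each side's bound variable is not free in the other side):
  forall y. exists s. exists x1. forall a. forall w. exists w1. (M(y) & ~M(s) & M(x1) | (M(a) | ~M(w)) & ~M(w1))
The prefix is forall y exists s exists x1 forall a forall w exists w1: 3 universal, 3 existential.

3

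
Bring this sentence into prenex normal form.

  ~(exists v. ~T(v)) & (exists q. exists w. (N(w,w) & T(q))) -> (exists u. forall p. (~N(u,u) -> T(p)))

exists v. forall q. forall w. exists u. forall p. (~T(v) | ~N(w,w) | ~T(q) | N(u,u) | T(p))

Eliminate → and ↔ using ¬ and ∨.
  ~(~(exists v. ~T(v)) & (exists q. exists w. (N(w,w) & T(q)))) | (exists u. forall p. (~~N(u,u) | T(p)))
Push ¬ through the quantifiers and connectives to reach negation normal form:
  (exists v. ~T(v)) | (forall q. forall w. (~N(w,w) | ~T(q))) | (exists u. forall p. (N(u,u) | T(p)))
Pull the quantifiers to the front (each side's bound variable is not free in the other side):
  exists v. forall q. forall w. exists u. forall p. (~T(v) | ~N(w,w) | ~T(q) | N(u,u) | T(p))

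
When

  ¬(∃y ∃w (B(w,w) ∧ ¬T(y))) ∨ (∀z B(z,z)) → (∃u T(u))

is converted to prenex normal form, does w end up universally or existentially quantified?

existential

Eliminate → and ↔ using ¬ and ∨.
  ¬(¬(∃y ∃w (B(w,w) ∧ ¬T(y))) ∨ (∀z B(z,z))) ∨ (∃u T(u))
Drive negations inward (¬∀x A ≡ ∃x ¬A, ¬∃x A ≡ ∀x ¬A, De Morgan for ∧/∨):
  (∃y ∃w (B(w,w) ∧ ¬T(y))) ∧ (∃z ¬B(z,z)) ∨ (∃u T(u))
Finally move all quantifiers to the prefix:
  ∃y ∃w ∃z ∃u (B(w,w) ∧ ¬T(y) ∧ ¬B(z,z) ∨ T(u))
The quantifier ∃w sits under an even number of negations (counting the antecedent side of each →), so it remains existential.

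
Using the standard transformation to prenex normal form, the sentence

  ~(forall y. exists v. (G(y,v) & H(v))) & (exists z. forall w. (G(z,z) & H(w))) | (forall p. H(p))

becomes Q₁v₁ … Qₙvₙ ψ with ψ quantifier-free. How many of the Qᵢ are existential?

Push ¬ through the quantifiers and connectives to reach negation normal form:
  (exists y. forall v. (~G(y,v) | ~H(v))) & (exists z. forall w. (G(z,z) & H(w))) | (forall p. H(p))
All bound variables are already distinct, so no renaming is needed.
Finally move all quantifiers to the prefix:
  exists y. forall v. exists z. forall w. forall p. ((~G(y,v) | ~H(v)) & G(z,z) & H(w) | H(p))
The prefix is exists y forall v exists z forall w forall p: 3 universal, 2 existential.

2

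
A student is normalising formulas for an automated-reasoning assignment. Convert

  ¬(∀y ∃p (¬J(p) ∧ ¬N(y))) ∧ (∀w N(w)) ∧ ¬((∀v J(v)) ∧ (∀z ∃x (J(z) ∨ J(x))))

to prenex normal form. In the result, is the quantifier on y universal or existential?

Drive negations inward (¬∀x A ≡ ∃x ¬A, ¬∃x A ≡ ∀x ¬A, De Morgan for ∧/∨):
  (∃y ∀p (J(p) ∨ N(y))) ∧ (∀w N(w)) ∧ ((∃v ¬J(v)) ∨ (∃z ∀x (¬J(z) ∧ ¬J(x))))
All bound variables are already distinct, so no renaming is needed.
Pull the quantifiers to the front (each side's bound variable is not free in the other side):
  ∃y ∀p ∀w ∃v ∃z ∀x ((J(p) ∨ N(y)) ∧ N(w) ∧ (¬J(v) ∨ ¬J(z) ∧ ¬J(x)))
The quantifier ∀y sits under an odd number of negations, so it flips to ∃y.

existential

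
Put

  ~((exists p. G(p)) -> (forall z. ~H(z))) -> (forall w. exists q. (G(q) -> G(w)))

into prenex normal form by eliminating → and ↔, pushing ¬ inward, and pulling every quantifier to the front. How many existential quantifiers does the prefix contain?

First replace A → B with ¬A ∨ B.
  ~~(~(exists p. G(p)) | (forall z. ~H(z))) | (forall w. exists q. (~G(q) | G(w)))
Move each ¬ inward, flipping quantifiers it crosses:
  (forall p. ~G(p)) | (forall z. ~H(z)) | (forall w. exists q. (~G(q) | G(w)))
Pull the quantifiers to the front (each side's bound variable is not free in the other side):
  forall p. forall z. forall w. exists q. (~G(p) | ~H(z) | ~G(q) | G(w))
The prefix is forall p forall z forall w exists q: 3 universal, 1 existential.

1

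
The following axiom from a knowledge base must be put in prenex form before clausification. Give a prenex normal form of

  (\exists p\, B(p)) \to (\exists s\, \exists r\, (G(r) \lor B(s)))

Rewrite implications/biconditionals: A → B as ¬A ∨ B.
  \neg (\exists p\, B(p)) \lor (\exists s\, \exists r\, (G(r) \lor B(s)))
Push ¬ through the quantifiers and connectives to reach negation normal form:
  (\forall p\, \neg B(p)) \lor (\exists s\, \exists r\, (G(r) \lor B(s)))
All bound variables are already distinct, so no renaming is needed.
Finally move all quantifiers to the prefix:
  \forall p\, \exists s\, \exists r\, (\neg B(p) \lor G(r) \lor B(s))

\forall p\, \exists s\, \exists r\, (\neg B(p) \lor G(r) \lor B(s))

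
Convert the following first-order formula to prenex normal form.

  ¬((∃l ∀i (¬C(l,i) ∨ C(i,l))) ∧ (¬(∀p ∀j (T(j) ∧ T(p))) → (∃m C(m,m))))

Rewrite implications/biconditionals: A → B as ¬A ∨ B.
  ¬((∃l ∀i (¬C(l,i) ∨ C(i,l))) ∧ (¬¬(∀p ∀j (T(j) ∧ T(p))) ∨ (∃m C(m,m))))
Drive negations inward (¬∀x A ≡ ∃x ¬A, ¬∃x A ≡ ∀x ¬A, De Morgan for ∧/∨):
  (∀l ∃i (C(l,i) ∧ ¬C(i,l))) ∨ (∃p ∃j (¬T(j) ∨ ¬T(p))) ∧ (∀m ¬C(m,m))
All bound variables are already distinct, so no renaming is needed.
Pull the quantifiers to the front (each side's bound variable is not free in the other side):
  ∀l ∃i ∃p ∃j ∀m (C(l,i) ∧ ¬C(i,l) ∨ (¬T(j) ∨ ¬T(p)) ∧ ¬C(m,m))

∀l ∃i ∃p ∃j ∀m (C(l,i) ∧ ¬C(i,l) ∨ (¬T(j) ∨ ¬T(p)) ∧ ¬C(m,m))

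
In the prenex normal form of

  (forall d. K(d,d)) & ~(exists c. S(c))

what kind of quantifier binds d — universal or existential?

Move each ¬ inward, flipping quantifiers it crosses:
  (forall d. K(d,d)) & (forall c. ~S(c))
All bound variables are already distinct, so no renaming is needed.
Pull the quantifiers to the front (each side's bound variable is not free in the other side):
  forall d. forall c. (K(d,d) & ~S(c))
The quantifier forall d sits under an even number of negations, so it remains universal.

universal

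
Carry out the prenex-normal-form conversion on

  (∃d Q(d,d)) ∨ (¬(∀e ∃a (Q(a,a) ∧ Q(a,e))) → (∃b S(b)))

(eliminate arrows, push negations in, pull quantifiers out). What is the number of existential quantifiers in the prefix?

3

Rewrite implications/biconditionals: A → B as ¬A ∨ B.
  (∃d Q(d,d)) ∨ ¬¬(∀e ∃a (Q(a,a) ∧ Q(a,e))) ∨ (∃b S(b))
Drive negations inward (¬∀x A ≡ ∃x ¬A, ¬∃x A ≡ ∀x ¬A, De Morgan for ∧/∨):
  (∃d Q(d,d)) ∨ (∀e ∃a (Q(a,a) ∧ Q(a,e))) ∨ (∃b S(b))
All bound variables are already distinct, so no renaming is needed.
Extract every quantifier outward, since the variables are now distinct and don't occur free across branches:
  ∃d ∀e ∃a ∃b (Q(d,d) ∨ Q(a,a) ∧ Q(a,e) ∨ S(b))
The prefix is ∃d ∀e ∃a ∃b: 1 universal, 3 existential.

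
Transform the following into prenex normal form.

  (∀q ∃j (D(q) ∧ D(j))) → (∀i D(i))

∃q ∀j ∀i (¬D(q) ∨ ¬D(j) ∨ D(i))

First replace A → B with ¬A ∨ B.
  ¬(∀q ∃j (D(q) ∧ D(j))) ∨ (∀i D(i))
Drive negations inward (¬∀x A ≡ ∃x ¬A, ¬∃x A ≡ ∀x ¬A, De Morgan for ∧/∨):
  (∃q ∀j (¬D(q) ∨ ¬D(j))) ∨ (∀i D(i))
All bound variables are already distinct, so no renaming is needed.
Pull the quantifiers to the front (each side's bound variable is not free in the other side):
  ∃q ∀j ∀i (¬D(q) ∨ ¬D(j) ∨ D(i))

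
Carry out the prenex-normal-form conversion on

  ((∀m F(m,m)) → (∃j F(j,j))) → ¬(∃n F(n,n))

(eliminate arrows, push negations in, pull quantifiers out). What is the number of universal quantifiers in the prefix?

3

Eliminate → and ↔ using ¬ and ∨.
  ¬(¬(∀m F(m,m)) ∨ (∃j F(j,j))) ∨ ¬(∃n F(n,n))
Move each ¬ inward, flipping quantifiers it crosses:
  (∀m F(m,m)) ∧ (∀j ¬F(j,j)) ∨ (∀n ¬F(n,n))
All bound variables are already distinct, so no renaming is needed.
Extract every quantifier outward, since the variables are now distinct and don't occur free across branches:
  ∀m ∀j ∀n (F(m,m) ∧ ¬F(j,j) ∨ ¬F(n,n))
The prefix is ∀m ∀j ∀n: 3 universal, 0 existential.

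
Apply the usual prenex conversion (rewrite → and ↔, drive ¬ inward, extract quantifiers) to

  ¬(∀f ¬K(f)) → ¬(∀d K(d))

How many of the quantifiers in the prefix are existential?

1

Rewrite implications/biconditionals: A → B as ¬A ∨ B.
  ¬¬(∀f ¬K(f)) ∨ ¬(∀d K(d))
Push ¬ through the quantifiers and connectives to reach negation normal form:
  (∀f ¬K(f)) ∨ (∃d ¬K(d))
Pull the quantifiers to the front (each side's bound variable is not free in the other side):
  ∀f ∃d (¬K(f) ∨ ¬K(d))
The prefix is ∀f ∃d: 1 universal, 1 existential.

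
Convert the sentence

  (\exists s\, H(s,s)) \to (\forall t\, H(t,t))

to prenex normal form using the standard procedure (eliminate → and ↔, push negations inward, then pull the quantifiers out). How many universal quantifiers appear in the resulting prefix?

Eliminate → and ↔ using ¬ and ∨.
  \neg (\exists s\, H(s,s)) \lor (\forall t\, H(t,t))
Drive negations inward (¬∀x A ≡ ∃x ¬A, ¬∃x A ≡ ∀x ¬A, De Morgan for ∧/∨):
  (\forall s\, \neg H(s,s)) \lor (\forall t\, H(t,t))
All bound variables are already distinct, so no renaming is needed.
Pull the quantifiers to the front (each side's bound variable is not free in the other side):
  \forall s\, \forall t\, (\neg H(s,s) \lor H(t,t))
The prefix is \forall s \forall t: 2 universal, 0 existential.

2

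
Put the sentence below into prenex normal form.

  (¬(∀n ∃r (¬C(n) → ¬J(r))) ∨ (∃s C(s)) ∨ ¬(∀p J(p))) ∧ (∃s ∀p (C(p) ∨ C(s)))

Eliminate → and ↔ using ¬ and ∨.
  (¬(∀n ∃r (¬¬C(n) ∨ ¬J(r))) ∨ (∃s C(s)) ∨ ¬(∀p J(p))) ∧ (∃s ∀p (C(p) ∨ C(s)))
Move each ¬ inward, flipping quantifiers it crosses:
  ((∃n ∀r (¬C(n) ∧ J(r))) ∨ (∃s C(s)) ∨ (∃p ¬J(p))) ∧ (∃s ∀p (C(p) ∨ C(s)))
Give each quantifier a distinct variable: s↦y1, p↦t.
  ((∃n ∀r (¬C(n) ∧ J(r))) ∨ (∃s C(s)) ∨ (∃p ¬J(p))) ∧ (∃y1 ∀t (C(t) ∨ C(y1)))
Finally move all quantifiers to the prefix:
  ∃n ∀r ∃s ∃p ∃y1 ∀t ((¬C(n) ∧ J(r) ∨ C(s) ∨ ¬J(p)) ∧ (C(t) ∨ C(y1)))

∃n ∀r ∃s ∃p ∃y1 ∀t ((¬C(n) ∧ J(r) ∨ C(s) ∨ ¬J(p)) ∧ (C(t) ∨ C(y1)))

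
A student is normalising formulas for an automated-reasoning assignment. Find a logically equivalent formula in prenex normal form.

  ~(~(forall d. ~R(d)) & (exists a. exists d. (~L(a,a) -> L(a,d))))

forall d. forall a. forall w1. (~R(d) | ~L(a,a) & ~L(a,w1))

Rewrite implications/biconditionals: A → B as ¬A ∨ B.
  ~(~(forall d. ~R(d)) & (exists a. exists d. (~~L(a,a) | L(a,d))))
Move each ¬ inward, flipping quantifiers it crosses:
  (forall d. ~R(d)) | (forall a. forall d. (~L(a,a) & ~L(a,d)))
Rename bound variables to avoid capture: d↦w1.
  (forall d. ~R(d)) | (forall a. forall w1. (~L(a,a) & ~L(a,w1)))
Extract every quantifier outward, since the variables are now distinct and don't occur free across branches:
  forall d. forall a. forall w1. (~R(d) | ~L(a,a) & ~L(a,w1))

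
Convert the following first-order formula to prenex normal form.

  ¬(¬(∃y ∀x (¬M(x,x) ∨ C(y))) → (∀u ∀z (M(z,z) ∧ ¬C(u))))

First replace A → B with ¬A ∨ B.
  ¬(¬¬(∃y ∀x (¬M(x,x) ∨ C(y))) ∨ (∀u ∀z (M(z,z) ∧ ¬C(u))))
Push ¬ through the quantifiers and connectives to reach negation normal form:
  (∀y ∃x (M(x,x) ∧ ¬C(y))) ∧ (∃u ∃z (¬M(z,z) ∨ C(u)))
Pull the quantifiers to the front (each side's bound variable is not free in the other side):
  ∀y ∃x ∃u ∃z (M(x,x) ∧ ¬C(y) ∧ (¬M(z,z) ∨ C(u)))

∀y ∃x ∃u ∃z (M(x,x) ∧ ¬C(y) ∧ (¬M(z,z) ∨ C(u)))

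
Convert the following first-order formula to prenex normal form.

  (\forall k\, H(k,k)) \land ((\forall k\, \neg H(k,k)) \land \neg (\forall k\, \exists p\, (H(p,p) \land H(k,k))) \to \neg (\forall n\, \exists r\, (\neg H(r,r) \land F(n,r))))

Rewrite implications/biconditionals: A → B as ¬A ∨ B.
  (\forall k\, H(k,k)) \land (\neg ((\forall k\, \neg H(k,k)) \land \neg (\forall k\, \exists p\, (H(p,p) \land H(k,k)))) \lor \neg (\forall n\, \exists r\, (\neg H(r,r) \land F(n,r))))
Move each ¬ inward, flipping quantifiers it crosses:
  (\forall k\, H(k,k)) \land ((\exists k\, H(k,k)) \lor (\forall k\, \exists p\, (H(p,p) \land H(k,k))) \lor (\exists n\, \forall r\, (H(r,r) \lor \neg F(n,r))))
Give each quantifier a distinct variable: k↦u, k↦v.
  (\forall k\, H(k,k)) \land ((\exists u\, H(u,u)) \lor (\forall v\, \exists p\, (H(p,p) \land H(v,v))) \lor (\exists n\, \forall r\, (H(r,r) \lor \neg F(n,r))))
Pull the quantifiers to the front (each side's bound variable is not free in the other side):
  \forall k\, \exists u\, \forall v\, \exists p\, \exists n\, \forall r\, (H(k,k) \land (H(u,u) \lor H(p,p) \land H(v,v) \lor H(r,r) \lor \neg F(n,r)))

\forall k\, \exists u\, \forall v\, \exists p\, \exists n\, \forall r\, (H(k,k) \land (H(u,u) \lor H(p,p) \land H(v,v) \lor H(r,r) \lor \neg F(n,r)))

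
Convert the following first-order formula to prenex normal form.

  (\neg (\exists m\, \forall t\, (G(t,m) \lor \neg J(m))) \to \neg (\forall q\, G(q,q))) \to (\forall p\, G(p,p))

Eliminate → and ↔ using ¬ and ∨.
  \neg (\neg \neg (\exists m\, \forall t\, (G(t,m) \lor \neg J(m))) \lor \neg (\forall q\, G(q,q))) \lor (\forall p\, G(p,p))
Drive negations inward (¬∀x A ≡ ∃x ¬A, ¬∃x A ≡ ∀x ¬A, De Morgan for ∧/∨):
  (\forall m\, \exists t\, (\neg G(t,m) \land J(m))) \land (\forall q\, G(q,q)) \lor (\forall p\, G(p,p))
All bound variables are already distinct, so no renaming is needed.
Extract every quantifier outward, since the variables are now distinct and don't occur free across branches:
  \forall m\, \exists t\, \forall q\, \forall p\, (\neg G(t,m) \land J(m) \land G(q,q) \lor G(p,p))

\forall m\, \exists t\, \forall q\, \forall p\, (\neg G(t,m) \land J(m) \land G(q,q) \lor G(p,p))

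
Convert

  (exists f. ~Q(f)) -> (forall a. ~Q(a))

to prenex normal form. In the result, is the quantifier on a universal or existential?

universal

Eliminate → and ↔ using ¬ and ∨.
  ~(exists f. ~Q(f)) | (forall a. ~Q(a))
Push ¬ through the quantifiers and connectives to reach negation normal form:
  (forall f. Q(f)) | (forall a. ~Q(a))
All bound variables are already distinct, so no renaming is needed.
Extract every quantifier outward, since the variables are now distinct and don't occur free across branches:
  forall f. forall a. (Q(f) | ~Q(a))
The quantifier forall a sits under an even number of negations (counting the antecedent side of each →), so it remains universal.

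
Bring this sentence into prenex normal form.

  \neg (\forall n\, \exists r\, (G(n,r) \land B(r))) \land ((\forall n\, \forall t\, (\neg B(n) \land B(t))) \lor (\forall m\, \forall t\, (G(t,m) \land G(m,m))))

Drive negations inward (¬∀x A ≡ ∃x ¬A, ¬∃x A ≡ ∀x ¬A, De Morgan for ∧/∨):
  (\exists n\, \forall r\, (\neg G(n,r) \lor \neg B(r))) \land ((\forall n\, \forall t\, (\neg B(n) \land B(t))) \lor (\forall m\, \forall t\, (G(t,m) \land G(m,m))))
Rename bound variables to avoid capture: n↦s, t↦c.
  (\exists n\, \forall r\, (\neg G(n,r) \lor \neg B(r))) \land ((\forall s\, \forall t\, (\neg B(s) \land B(t))) \lor (\forall m\, \forall c\, (G(c,m) \land G(m,m))))
Pull the quantifiers to the front (each side's bound variable is not free in the other side):
  \exists n\, \forall r\, \forall s\, \forall t\, \forall m\, \forall c\, ((\neg G(n,r) \lor \neg B(r)) \land (\neg B(s) \land B(t) \lor G(c,m) \land G(m,m)))

\exists n\, \forall r\, \forall s\, \forall t\, \forall m\, \forall c\, ((\neg G(n,r) \lor \neg B(r)) \land (\neg B(s) \land B(t) \lor G(c,m) \land G(m,m)))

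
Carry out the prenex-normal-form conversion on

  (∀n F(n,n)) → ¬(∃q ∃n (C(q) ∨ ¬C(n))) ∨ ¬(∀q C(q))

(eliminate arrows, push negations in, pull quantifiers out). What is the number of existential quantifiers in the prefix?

2

Eliminate → and ↔ using ¬ and ∨.
  ¬(∀n F(n,n)) ∨ ¬(∃q ∃n (C(q) ∨ ¬C(n))) ∨ ¬(∀q C(q))
Push ¬ through the quantifiers and connectives to reach negation normal form:
  (∃n ¬F(n,n)) ∨ (∀q ∀n (¬C(q) ∧ C(n))) ∨ (∃q ¬C(q))
Rename bound variables to avoid capture: n↦y1, q↦p.
  (∃n ¬F(n,n)) ∨ (∀q ∀y1 (¬C(q) ∧ C(y1))) ∨ (∃p ¬C(p))
Finally move all quantifiers to the prefix:
  ∃n ∀q ∀y1 ∃p (¬F(n,n) ∨ ¬C(q) ∧ C(y1) ∨ ¬C(p))
The prefix is ∃n ∀q ∀y1 ∃p: 2 universal, 2 existential.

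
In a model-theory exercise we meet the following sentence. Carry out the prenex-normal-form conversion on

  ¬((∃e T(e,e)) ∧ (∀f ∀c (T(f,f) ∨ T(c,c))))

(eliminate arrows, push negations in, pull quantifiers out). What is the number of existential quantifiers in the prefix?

Move each ¬ inward, flipping quantifiers it crosses:
  (∀e ¬T(e,e)) ∨ (∃f ∃c (¬T(f,f) ∧ ¬T(c,c)))
Finally move all quantifiers to the prefix:
  ∀e ∃f ∃c (¬T(e,e) ∨ ¬T(f,f) ∧ ¬T(c,c))
The prefix is ∀e ∃f ∃c: 1 universal, 2 existential.

2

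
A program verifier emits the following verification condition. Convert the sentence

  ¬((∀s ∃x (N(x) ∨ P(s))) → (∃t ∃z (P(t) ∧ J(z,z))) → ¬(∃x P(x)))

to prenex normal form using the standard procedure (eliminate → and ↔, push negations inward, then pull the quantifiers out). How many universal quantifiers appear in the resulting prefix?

Eliminate → and ↔ using ¬ and ∨.
  ¬(¬(∀s ∃x (N(x) ∨ P(s))) ∨ ¬(∃t ∃z (P(t) ∧ J(z,z))) ∨ ¬(∃x P(x)))
Drive negations inward (¬∀x A ≡ ∃x ¬A, ¬∃x A ≡ ∀x ¬A, De Morgan for ∧/∨):
  (∀s ∃x (N(x) ∨ P(s))) ∧ (∃t ∃z (P(t) ∧ J(z,z))) ∧ (∃x P(x))
Standardize variables apart so no two quantifiers bind the same name: x↦u.
  (∀s ∃x (N(x) ∨ P(s))) ∧ (∃t ∃z (P(t) ∧ J(z,z))) ∧ (∃u P(u))
Finally move all quantifiers to the prefix:
  ∀s ∃x ∃t ∃z ∃u ((N(x) ∨ P(s)) ∧ P(t) ∧ J(z,z) ∧ P(u))
The prefix is ∀s ∃x ∃t ∃z ∃u: 1 universal, 4 existential.

1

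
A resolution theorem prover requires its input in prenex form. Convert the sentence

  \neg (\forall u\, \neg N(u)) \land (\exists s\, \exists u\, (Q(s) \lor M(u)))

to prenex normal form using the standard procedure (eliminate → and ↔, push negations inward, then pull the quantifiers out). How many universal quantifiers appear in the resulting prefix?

0

Move each ¬ inward, flipping quantifiers it crosses:
  (\exists u\, N(u)) \land (\exists s\, \exists u\, (Q(s) \lor M(u)))
Standardize variables apart so no two quantifiers bind the same name: u↦y1.
  (\exists u\, N(u)) \land (\exists s\, \exists y1\, (Q(s) \lor M(y1)))
Finally move all quantifiers to the prefix:
  \exists u\, \exists s\, \exists y1\, (N(u) \land (Q(s) \lor M(y1)))
The prefix is \exists u \exists s \exists y1: 0 universal, 3 existential.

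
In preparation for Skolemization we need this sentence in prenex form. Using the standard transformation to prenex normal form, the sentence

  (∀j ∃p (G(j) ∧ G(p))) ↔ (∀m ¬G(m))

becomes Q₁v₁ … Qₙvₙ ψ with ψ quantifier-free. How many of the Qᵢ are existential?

First replace A → B with ¬A ∨ B; A ↔ B as (¬A ∨ B) ∧ (¬B ∨ A).
  (¬(∀j ∃p (G(j) ∧ G(p))) ∨ (∀m ¬G(m))) ∧ (¬(∀m ¬G(m)) ∨ (∀j ∃p (G(j) ∧ G(p))))
Drive negations inward (¬∀x A ≡ ∃x ¬A, ¬∃x A ≡ ∀x ¬A, De Morgan for ∧/∨):
  ((∃j ∀p (¬G(j) ∨ ¬G(p))) ∨ (∀m ¬G(m))) ∧ ((∃m G(m)) ∨ (∀j ∃p (G(j) ∧ G(p))))
Standardize variables apart so no two quantifiers bind the same name: m↦r, j↦x, p↦c.
  ((∃j ∀p (¬G(j) ∨ ¬G(p))) ∨ (∀m ¬G(m))) ∧ ((∃r G(r)) ∨ (∀x ∃c (G(x) ∧ G(c))))
Extract every quantifier outward, since the variables are now distinct and don't occur free across branches:
  ∃j ∀p ∀m ∃r ∀x ∃c ((¬G(j) ∨ ¬G(p) ∨ ¬G(m)) ∧ (G(r) ∨ G(x) ∧ G(c)))
The prefix is ∃j ∀p ∀m ∃r ∀x ∃c: 3 universal, 3 existential.

3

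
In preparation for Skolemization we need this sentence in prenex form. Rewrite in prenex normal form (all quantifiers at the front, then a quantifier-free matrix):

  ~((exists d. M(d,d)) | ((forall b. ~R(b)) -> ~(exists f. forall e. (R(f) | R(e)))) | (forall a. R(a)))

Rewrite implications/biconditionals: A → B as ¬A ∨ B.
  ~((exists d. M(d,d)) | ~(forall b. ~R(b)) | ~(exists f. forall e. (R(f) | R(e))) | (forall a. R(a)))
Push ¬ through the quantifiers and connectives to reach negation normal form:
  (forall d. ~M(d,d)) & (forall b. ~R(b)) & (exists f. forall e. (R(f) | R(e))) & (exists a. ~R(a))
All bound variables are already distinct, so no renaming is needed.
Finally move all quantifiers to the prefix:
  forall d. forall b. exists f. forall e. exists a. (~M(d,d) & ~R(b) & (R(f) | R(e)) & ~R(a))

forall d. forall b. exists f. forall e. exists a. (~M(d,d) & ~R(b) & (R(f) | R(e)) & ~R(a))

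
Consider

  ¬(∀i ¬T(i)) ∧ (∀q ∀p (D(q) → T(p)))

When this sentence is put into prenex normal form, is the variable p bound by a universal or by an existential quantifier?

universal

Rewrite implications/biconditionals: A → B as ¬A ∨ B.
  ¬(∀i ¬T(i)) ∧ (∀q ∀p (¬D(q) ∨ T(p)))
Push ¬ through the quantifiers and connectives to reach negation normal form:
  (∃i T(i)) ∧ (∀q ∀p (¬D(q) ∨ T(p)))
All bound variables are already distinct, so no renaming is needed.
Pull the quantifiers to the front (each side's bound variable is not free in the other side):
  ∃i ∀q ∀p (T(i) ∧ (¬D(q) ∨ T(p)))
The quantifier ∀p sits under an even number of negations (counting the antecedent side of each →), so it remains universal.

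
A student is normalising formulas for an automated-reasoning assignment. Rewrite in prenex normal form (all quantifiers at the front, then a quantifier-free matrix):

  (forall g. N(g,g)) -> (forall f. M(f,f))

First replace A → B with ¬A ∨ B.
  ~(forall g. N(g,g)) | (forall f. M(f,f))
Push ¬ through the quantifiers and connectives to reach negation normal form:
  (exists g. ~N(g,g)) | (forall f. M(f,f))
All bound variables are already distinct, so no renaming is needed.
Extract every quantifier outward, since the variables are now distinct and don't occur free across branches:
  exists g. forall f. (~N(g,g) | M(f,f))

exists g. forall f. (~N(g,g) | M(f,f))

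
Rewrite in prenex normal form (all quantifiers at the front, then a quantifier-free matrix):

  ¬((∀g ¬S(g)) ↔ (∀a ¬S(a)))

∀g ∃a ∀r ∃s (¬S(g) ∧ S(a) ∨ ¬S(r) ∧ S(s))

Rewrite implications/biconditionals: A → B as ¬A ∨ B; A ↔ B as (¬A ∨ B) ∧ (¬B ∨ A).
  ¬((¬(∀g ¬S(g)) ∨ (∀a ¬S(a))) ∧ (¬(∀a ¬S(a)) ∨ (∀g ¬S(g))))
Push ¬ through the quantifiers and connectives to reach negation normal form:
  (∀g ¬S(g)) ∧ (∃a S(a)) ∨ (∀a ¬S(a)) ∧ (∃g S(g))
Rename bound variables to avoid capture: a↦r, g↦s.
  (∀g ¬S(g)) ∧ (∃a S(a)) ∨ (∀r ¬S(r)) ∧ (∃s S(s))
Extract every quantifier outward, since the variables are now distinct and don't occur free across branches:
  ∀g ∃a ∀r ∃s (¬S(g) ∧ S(a) ∨ ¬S(r) ∧ S(s))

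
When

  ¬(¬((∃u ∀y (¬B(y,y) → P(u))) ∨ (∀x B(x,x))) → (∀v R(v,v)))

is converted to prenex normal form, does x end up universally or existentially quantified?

existential

Rewrite implications/biconditionals: A → B as ¬A ∨ B.
  ¬(¬¬((∃u ∀y (¬¬B(y,y) ∨ P(u))) ∨ (∀x B(x,x))) ∨ (∀v R(v,v)))
Move each ¬ inward, flipping quantifiers it crosses:
  (∀u ∃y (¬B(y,y) ∧ ¬P(u))) ∧ (∃x ¬B(x,x)) ∧ (∃v ¬R(v,v))
All bound variables are already distinct, so no renaming is needed.
Pull the quantifiers to the front (each side's bound variable is not free in the other side):
  ∀u ∃y ∃x ∃v (¬B(y,y) ∧ ¬P(u) ∧ ¬B(x,x) ∧ ¬R(v,v))
The quantifier ∀x sits under an odd number of negations (counting the antecedent side of each →), so it flips to ∃x.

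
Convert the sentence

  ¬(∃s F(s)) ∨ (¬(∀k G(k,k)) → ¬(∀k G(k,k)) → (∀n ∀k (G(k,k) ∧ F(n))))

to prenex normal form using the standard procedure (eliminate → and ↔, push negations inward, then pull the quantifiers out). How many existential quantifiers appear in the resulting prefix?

0

Eliminate → and ↔ using ¬ and ∨.
  ¬(∃s F(s)) ∨ ¬¬(∀k G(k,k)) ∨ ¬¬(∀k G(k,k)) ∨ (∀n ∀k (G(k,k) ∧ F(n)))
Drive negations inward (¬∀x A ≡ ∃x ¬A, ¬∃x A ≡ ∀x ¬A, De Morgan for ∧/∨):
  (∀s ¬F(s)) ∨ (∀k G(k,k)) ∨ (∀k G(k,k)) ∨ (∀n ∀k (G(k,k) ∧ F(n)))
Rename bound variables to avoid capture: k↦r, k↦u1.
  (∀s ¬F(s)) ∨ (∀k G(k,k)) ∨ (∀r G(r,r)) ∨ (∀n ∀u1 (G(u1,u1) ∧ F(n)))
Pull the quantifiers to the front (each side's bound variable is not free in the other side):
  ∀s ∀k ∀r ∀n ∀u1 (¬F(s) ∨ G(k,k) ∨ G(r,r) ∨ G(u1,u1) ∧ F(n))
The prefix is ∀s ∀k ∀r ∀n ∀u1: 5 universal, 0 existential.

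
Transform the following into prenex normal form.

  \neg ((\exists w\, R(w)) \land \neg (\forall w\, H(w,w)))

Move each ¬ inward, flipping quantifiers it crosses:
  (\forall w\, \neg R(w)) \lor (\forall w\, H(w,w))
Rename bound variables to avoid capture: w↦z.
  (\forall w\, \neg R(w)) \lor (\forall z\, H(z,z))
Extract every quantifier outward, since the variables are now distinct and don't occur free across branches:
  \forall w\, \forall z\, (\neg R(w) \lor H(z,z))

\forall w\, \forall z\, (\neg R(w) \lor H(z,z))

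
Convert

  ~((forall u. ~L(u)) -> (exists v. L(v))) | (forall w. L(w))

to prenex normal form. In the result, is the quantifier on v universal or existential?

Rewrite implications/biconditionals: A → B as ¬A ∨ B.
  ~(~(forall u. ~L(u)) | (exists v. L(v))) | (forall w. L(w))
Move each ¬ inward, flipping quantifiers it crosses:
  (forall u. ~L(u)) & (forall v. ~L(v)) | (forall w. L(w))
All bound variables are already distinct, so no renaming is needed.
Finally move all quantifiers to the prefix:
  forall u. forall v. forall w. (~L(u) & ~L(v) | L(w))
The quantifier exists v sits under an odd number of negations (counting the antecedent side of each →), so it flips to forall v.

universal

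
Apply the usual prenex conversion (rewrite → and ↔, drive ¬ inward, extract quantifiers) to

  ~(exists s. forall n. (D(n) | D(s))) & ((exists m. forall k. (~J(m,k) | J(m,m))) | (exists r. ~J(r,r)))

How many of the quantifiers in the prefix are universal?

2

Move each ¬ inward, flipping quantifiers it crosses:
  (forall s. exists n. (~D(n) & ~D(s))) & ((exists m. forall k. (~J(m,k) | J(m,m))) | (exists r. ~J(r,r)))
All bound variables are already distinct, so no renaming is needed.
Finally move all quantifiers to the prefix:
  forall s. exists n. exists m. forall k. exists r. (~D(n) & ~D(s) & (~J(m,k) | J(m,m) | ~J(r,r)))
The prefix is forall s exists n exists m forall k exists r: 2 universal, 3 existential.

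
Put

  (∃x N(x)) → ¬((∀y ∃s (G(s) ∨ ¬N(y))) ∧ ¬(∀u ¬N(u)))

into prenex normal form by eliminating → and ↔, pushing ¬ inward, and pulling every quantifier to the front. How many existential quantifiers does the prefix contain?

First replace A → B with ¬A ∨ B.
  ¬(∃x N(x)) ∨ ¬((∀y ∃s (G(s) ∨ ¬N(y))) ∧ ¬(∀u ¬N(u)))
Move each ¬ inward, flipping quantifiers it crosses:
  (∀x ¬N(x)) ∨ (∃y ∀s (¬G(s) ∧ N(y))) ∨ (∀u ¬N(u))
All bound variables are already distinct, so no renaming is needed.
Pull the quantifiers to the front (each side's bound variable is not free in the other side):
  ∀x ∃y ∀s ∀u (¬N(x) ∨ ¬G(s) ∧ N(y) ∨ ¬N(u))
The prefix is ∀x ∃y ∀s ∀u: 3 universal, 1 existential.

1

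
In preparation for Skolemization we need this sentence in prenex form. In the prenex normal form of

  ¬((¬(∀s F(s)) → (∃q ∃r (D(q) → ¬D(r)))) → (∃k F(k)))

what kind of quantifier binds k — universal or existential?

Eliminate → and ↔ using ¬ and ∨.
  ¬(¬(¬¬(∀s F(s)) ∨ (∃q ∃r (¬D(q) ∨ ¬D(r)))) ∨ (∃k F(k)))
Push ¬ through the quantifiers and connectives to reach negation normal form:
  ((∀s F(s)) ∨ (∃q ∃r (¬D(q) ∨ ¬D(r)))) ∧ (∀k ¬F(k))
All bound variables are already distinct, so no renaming is needed.
Pull the quantifiers to the front (each side's bound variable is not free in the other side):
  ∀s ∃q ∃r ∀k ((F(s) ∨ ¬D(q) ∨ ¬D(r)) ∧ ¬F(k))
The quantifier ∃k sits under an odd number of negations (counting the antecedent side of each →), so it flips to ∀k.

universal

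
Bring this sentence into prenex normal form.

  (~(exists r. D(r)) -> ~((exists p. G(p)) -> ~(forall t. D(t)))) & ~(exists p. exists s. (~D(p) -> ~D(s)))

exists r. exists p. forall t. forall q. forall s. ((D(r) | G(p) & D(t)) & ~D(q) & D(s))

First replace A → B with ¬A ∨ B.
  (~~(exists r. D(r)) | ~(~(exists p. G(p)) | ~(forall t. D(t)))) & ~(exists p. exists s. (~~D(p) | ~D(s)))
Move each ¬ inward, flipping quantifiers it crosses:
  ((exists r. D(r)) | (exists p. G(p)) & (forall t. D(t))) & (forall p. forall s. (~D(p) & D(s)))
Standardize variables apart so no two quantifiers bind the same name: p↦q.
  ((exists r. D(r)) | (exists p. G(p)) & (forall t. D(t))) & (forall q. forall s. (~D(q) & D(s)))
Pull the quantifiers to the front (each side's bound variable is not free in the other side):
  exists r. exists p. forall t. forall q. forall s. ((D(r) | G(p) & D(t)) & ~D(q) & D(s))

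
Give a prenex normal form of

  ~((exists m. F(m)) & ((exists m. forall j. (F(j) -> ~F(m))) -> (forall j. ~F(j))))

Rewrite implications/biconditionals: A → B as ¬A ∨ B.
  ~((exists m. F(m)) & (~(exists m. forall j. (~F(j) | ~F(m))) | (forall j. ~F(j))))
Drive negations inward (¬∀x A ≡ ∃x ¬A, ¬∃x A ≡ ∀x ¬A, De Morgan for ∧/∨):
  (forall m. ~F(m)) | (exists m. forall j. (~F(j) | ~F(m))) & (exists j. F(j))
Give each quantifier a distinct variable: m↦t, j↦a.
  (forall m. ~F(m)) | (exists t. forall j. (~F(j) | ~F(t))) & (exists a. F(a))
Pull the quantifiers to the front (each side's bound variable is not free in the other side):
  forall m. exists t. forall j. exists a. (~F(m) | (~F(j) | ~F(t)) & F(a))

forall m. exists t. forall j. exists a. (~F(m) | (~F(j) | ~F(t)) & F(a))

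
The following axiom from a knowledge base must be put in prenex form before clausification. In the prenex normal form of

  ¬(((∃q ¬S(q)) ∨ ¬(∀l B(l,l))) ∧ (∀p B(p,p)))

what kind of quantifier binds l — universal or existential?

universal

Move each ¬ inward, flipping quantifiers it crosses:
  (∀q S(q)) ∧ (∀l B(l,l)) ∨ (∃p ¬B(p,p))
Pull the quantifiers to the front (each side's bound variable is not free in the other side):
  ∀q ∀l ∃p (S(q) ∧ B(l,l) ∨ ¬B(p,p))
The quantifier ∀l sits under an even number of negations, so it remains universal.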